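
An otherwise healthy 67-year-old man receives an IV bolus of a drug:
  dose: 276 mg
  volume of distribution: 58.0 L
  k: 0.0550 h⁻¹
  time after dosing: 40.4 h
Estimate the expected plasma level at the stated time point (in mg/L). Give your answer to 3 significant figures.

C₀ = Dose / Vd = 276.0 / 58.0 = 4.759 mg/L
C = C₀ · e^(−k·t) = 4.759 × e^(−0.05500 × 40.4)
  = 4.759 × 0.1084 = 0.5159 mg/L

0.516 mg/L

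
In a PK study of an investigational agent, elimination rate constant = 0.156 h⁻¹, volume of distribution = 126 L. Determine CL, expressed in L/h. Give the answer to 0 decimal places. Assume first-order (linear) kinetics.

20 L/h

CL = k × Vd = 0.156 × 126 = 19.66 L/h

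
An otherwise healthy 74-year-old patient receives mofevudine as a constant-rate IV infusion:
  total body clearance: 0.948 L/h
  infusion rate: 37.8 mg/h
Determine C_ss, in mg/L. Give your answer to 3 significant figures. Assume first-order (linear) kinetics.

39.9 mg/L

At steady state Css = R₀ / CL = 37.8 / 0.9480 = 39.87 mg/L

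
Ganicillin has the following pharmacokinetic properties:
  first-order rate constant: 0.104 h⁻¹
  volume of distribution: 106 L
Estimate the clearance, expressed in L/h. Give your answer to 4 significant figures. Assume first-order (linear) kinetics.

CL = k × Vd = 0.104 × 106 = 11.02 L/h

11.02 L/h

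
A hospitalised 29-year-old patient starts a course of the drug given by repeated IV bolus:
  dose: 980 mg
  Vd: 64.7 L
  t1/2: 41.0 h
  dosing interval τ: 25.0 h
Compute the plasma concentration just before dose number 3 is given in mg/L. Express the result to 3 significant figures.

C₀ per dose = Dose / Vd = 980 / 64.7 = 15.15 mg/L
k = ln2 / t½ = 0.693147 / 41.0 = 0.01691 h⁻¹
Fraction remaining after one interval: r = e^(−kτ) = e^(−0.01691 × 25.0) = 0.6552
Before dose 3, 2 doses have been given (aged 1τ, 2τ).
C_trough = C₀ × (r + r²) = 15.15 × (0.6552 + 0.4293) = 16.43 mg/L

16.4 mg/L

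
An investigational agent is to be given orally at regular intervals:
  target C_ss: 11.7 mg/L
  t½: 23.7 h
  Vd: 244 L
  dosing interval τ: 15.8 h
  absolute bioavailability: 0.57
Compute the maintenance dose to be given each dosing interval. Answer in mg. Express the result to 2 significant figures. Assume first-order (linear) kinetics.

k = ln2 / t½ = 0.693147 / 23.7 = 0.02925 h⁻¹
CL = k × Vd = 0.02925 × 244 = 7.137 L/h
At steady state, F × (Dose/τ) = Css × CL.
Dose = Css × CL × τ / F = 11.7 × 7.137 × 15.8 / 0.57 = 2315 mg

2300 mg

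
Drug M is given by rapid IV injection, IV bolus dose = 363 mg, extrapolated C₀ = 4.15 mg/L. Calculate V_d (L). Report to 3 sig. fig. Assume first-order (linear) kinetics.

87.5 L

Vd = Dose / C₀ = 363.0 / 4.15 = 87.47 L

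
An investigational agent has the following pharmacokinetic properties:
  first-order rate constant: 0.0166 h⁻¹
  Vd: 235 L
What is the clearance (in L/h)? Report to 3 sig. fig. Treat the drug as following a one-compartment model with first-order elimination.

CL = k × Vd = 0.0166 × 235 = 3.901 L/h

3.90 L/h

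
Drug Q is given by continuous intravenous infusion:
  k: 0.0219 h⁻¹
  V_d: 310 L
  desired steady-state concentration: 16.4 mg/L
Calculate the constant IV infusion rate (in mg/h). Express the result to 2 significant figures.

CL = k × Vd = 0.02190 × 310 = 6.789 L/h
At steady state, infusion rate R₀ = Css × CL = 16.4 × 6.789 = 111.3 mg/h

110 mg/h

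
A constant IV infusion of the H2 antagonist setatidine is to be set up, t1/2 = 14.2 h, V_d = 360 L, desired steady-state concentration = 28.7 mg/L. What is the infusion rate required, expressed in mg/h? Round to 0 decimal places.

k = ln2 / t½ = 0.693147 / 14.2 = 0.04881 h⁻¹
CL = k × Vd = 0.04881 × 360 = 17.57 L/h
At steady state, infusion rate R₀ = Css × CL = 28.7 × 17.57 = 504.3 mg/h

504 mg/h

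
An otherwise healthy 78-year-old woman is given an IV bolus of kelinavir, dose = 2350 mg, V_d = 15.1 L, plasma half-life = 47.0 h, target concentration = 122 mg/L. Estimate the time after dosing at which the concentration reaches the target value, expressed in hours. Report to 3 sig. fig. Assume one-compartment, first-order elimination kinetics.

16.5 h

C₀ = Dose / Vd = 2350 / 15.1 = 155.6 mg/L
k = ln2 / t½ = 0.693147 / 47.0 = 0.01475 h⁻¹
t = ln(C₀ / C) / k = ln(155.6 / 122) / 0.01475
  = ln(1.275) / 0.01475 = 0.2429 / 0.01475 = 16.47 h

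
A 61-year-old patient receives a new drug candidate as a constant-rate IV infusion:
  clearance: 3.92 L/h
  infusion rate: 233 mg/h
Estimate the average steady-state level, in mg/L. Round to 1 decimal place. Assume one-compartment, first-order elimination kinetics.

59.4 mg/L

At steady state Css = R₀ / CL = 233 / 3.920 = 59.44 mg/L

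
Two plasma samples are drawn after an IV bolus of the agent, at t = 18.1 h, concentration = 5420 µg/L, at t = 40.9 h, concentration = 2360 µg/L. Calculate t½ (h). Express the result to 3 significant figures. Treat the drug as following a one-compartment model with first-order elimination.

19.0 h

k = ln(C₁/C₂) / (t₂ − t₁) = ln(5420/2360) / (40.9 − 18.1)
  = 0.8314 / 22.80 = 0.03646 h⁻¹
t½ = ln2 / k = 0.693147 / 0.03646 = 19.01 h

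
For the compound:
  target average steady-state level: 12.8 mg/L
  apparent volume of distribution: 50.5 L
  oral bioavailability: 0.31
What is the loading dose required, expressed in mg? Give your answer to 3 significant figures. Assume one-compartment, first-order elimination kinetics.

2090 mg

LD = Css × Vd / F = 12.8 × 50.5 / 0.31 = 2085 mg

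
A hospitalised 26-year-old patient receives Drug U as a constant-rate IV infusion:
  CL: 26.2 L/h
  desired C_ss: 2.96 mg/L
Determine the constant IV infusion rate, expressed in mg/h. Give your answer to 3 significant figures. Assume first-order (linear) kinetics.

77.6 mg/h

At steady state, infusion rate R₀ = Css × CL = 2.96 × 26.20 = 77.55 mg/h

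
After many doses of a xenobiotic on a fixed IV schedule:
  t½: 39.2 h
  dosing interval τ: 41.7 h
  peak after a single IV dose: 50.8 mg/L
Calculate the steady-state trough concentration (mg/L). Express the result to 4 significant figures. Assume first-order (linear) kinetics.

k = ln2 / t½ = 0.693147 / 39.2 = 0.01768 h⁻¹
e^(−kτ) = e^(−0.01768 × 41.7) = 0.4784
Accumulation ratio R = 1 / (1 − e^(−kτ)) = 1 / (1 − 0.4784) = 1.917
Steady-state trough = C₀ × R × e^(−kτ) = 50.8 × 1.917 × 0.4784 = 46.59 mg/L

46.59 mg/L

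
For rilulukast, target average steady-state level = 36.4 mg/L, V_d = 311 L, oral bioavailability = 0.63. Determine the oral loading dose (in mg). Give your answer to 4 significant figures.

LD = Css × Vd / F = 36.4 × 311 / 0.63 = 17970 mg

17970 mg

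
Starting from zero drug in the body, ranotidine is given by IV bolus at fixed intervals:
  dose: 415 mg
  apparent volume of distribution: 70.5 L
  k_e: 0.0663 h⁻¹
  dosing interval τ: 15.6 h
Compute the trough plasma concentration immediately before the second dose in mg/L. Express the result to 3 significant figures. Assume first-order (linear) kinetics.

2.09 mg/L

C₀ per dose = Dose / Vd = 415 / 70.5 = 5.887 mg/L
Fraction remaining after one interval: r = e^(−kτ) = e^(−0.06630 × 15.6) = 0.3555
Before dose 2, 1 dose has been given (aged 1τ).
C_trough = C₀ × r = 5.887 × 0.3555 = 2.093 mg/L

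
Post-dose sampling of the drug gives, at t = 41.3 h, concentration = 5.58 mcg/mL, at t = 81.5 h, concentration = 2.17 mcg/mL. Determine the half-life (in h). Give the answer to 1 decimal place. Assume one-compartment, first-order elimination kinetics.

29.5 h

k = ln(C₁/C₂) / (t₂ − t₁) = ln(5.58/2.17) / (81.5 − 41.3)
  = 0.9445 / 40.20 = 0.02350 h⁻¹
t½ = ln2 / k = 0.693147 / 0.02350 = 29.50 h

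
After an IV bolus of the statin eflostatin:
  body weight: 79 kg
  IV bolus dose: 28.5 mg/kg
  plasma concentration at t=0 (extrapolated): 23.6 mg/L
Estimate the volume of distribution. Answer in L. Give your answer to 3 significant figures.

95.4 L

Dose = 28.5 × 79 = 2252 mg
Vd = Dose / C₀ = 2252 / 23.6 = 95.42 L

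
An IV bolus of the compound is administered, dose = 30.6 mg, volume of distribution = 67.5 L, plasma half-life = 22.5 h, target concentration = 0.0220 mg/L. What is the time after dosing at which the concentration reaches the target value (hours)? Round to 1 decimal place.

C₀ = Dose / Vd = 30.60 / 67.5 = 0.4533 mg/L
k = ln2 / t½ = 0.693147 / 22.5 = 0.03081 h⁻¹
t = ln(C₀ / C) / k = ln(0.4533 / 0.0220) / 0.03081
  = ln(20.60) / 0.03081 = 3.025 / 0.03081 = 98.18 h

98.2 h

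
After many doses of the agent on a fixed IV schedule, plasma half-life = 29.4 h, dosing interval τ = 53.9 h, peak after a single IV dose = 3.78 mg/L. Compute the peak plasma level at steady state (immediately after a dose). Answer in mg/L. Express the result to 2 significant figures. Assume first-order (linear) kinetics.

5.3 mg/L

k = ln2 / t½ = 0.693147 / 29.4 = 0.02358 h⁻¹
e^(−kτ) = e^(−0.02358 × 53.9) = 0.2806
Accumulation ratio R = 1 / (1 − e^(−kτ)) = 1 / (1 − 0.2806) = 1.390
Steady-state peak = C₀ × R = 3.78 × 1.390 = 5.254 mg/L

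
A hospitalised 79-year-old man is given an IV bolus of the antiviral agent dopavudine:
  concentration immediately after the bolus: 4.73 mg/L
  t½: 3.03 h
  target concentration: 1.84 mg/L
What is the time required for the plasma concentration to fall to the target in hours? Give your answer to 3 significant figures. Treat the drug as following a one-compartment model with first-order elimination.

4.13 h

k = ln2 / t½ = 0.693147 / 3.03 = 0.2288 h⁻¹
t = ln(C₀ / C) / k = ln(4.730 / 1.84) / 0.2288
  = ln(2.571) / 0.2288 = 0.9443 / 0.2288 = 4.127 h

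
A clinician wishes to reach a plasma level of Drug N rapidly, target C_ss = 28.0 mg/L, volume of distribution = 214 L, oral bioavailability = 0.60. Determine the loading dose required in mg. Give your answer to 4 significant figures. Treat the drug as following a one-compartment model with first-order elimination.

9987 mg

LD = Css × Vd / F = 28.0 × 214 / 0.60 = 9987 mg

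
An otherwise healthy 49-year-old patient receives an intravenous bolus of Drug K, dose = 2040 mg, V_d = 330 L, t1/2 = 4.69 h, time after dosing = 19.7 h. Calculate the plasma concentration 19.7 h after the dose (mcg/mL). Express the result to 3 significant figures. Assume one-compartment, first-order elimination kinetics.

0.336 mcg/mL

C₀ = Dose / Vd = 2040 / 330 = 6.182 mg/L
k = ln2 / t½ = 0.693147 / 4.69 = 0.1478 h⁻¹
C = C₀ · e^(−k·t) = 6.182 × e^(−0.1478 × 19.7)
  = 6.182 × 0.05439 = 0.3362 mg/L
(0.3362 mg/L = 0.3362 mcg/mL)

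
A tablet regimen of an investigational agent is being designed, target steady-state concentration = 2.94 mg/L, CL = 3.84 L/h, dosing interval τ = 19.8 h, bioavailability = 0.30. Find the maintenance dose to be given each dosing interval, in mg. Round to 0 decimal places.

At steady state, F × (Dose/τ) = Css × CL.
Dose = Css × CL × τ / F = 2.94 × 3.840 × 19.8 / 0.30 = 745.1 mg

745 mg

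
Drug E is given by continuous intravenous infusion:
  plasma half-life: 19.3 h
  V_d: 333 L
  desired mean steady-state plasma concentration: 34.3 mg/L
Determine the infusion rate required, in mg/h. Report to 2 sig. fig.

k = ln2 / t½ = 0.693147 / 19.3 = 0.03591 h⁻¹
CL = k × Vd = 0.03591 × 333 = 11.96 L/h
At steady state, infusion rate R₀ = Css × CL = 34.3 × 11.96 = 410.2 mg/h

410 mg/h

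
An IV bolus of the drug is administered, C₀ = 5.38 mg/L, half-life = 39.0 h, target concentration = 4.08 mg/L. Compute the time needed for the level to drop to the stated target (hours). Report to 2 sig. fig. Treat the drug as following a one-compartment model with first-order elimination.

k = ln2 / t½ = 0.693147 / 39.0 = 0.01777 h⁻¹
t = ln(C₀ / C) / k = ln(5.380 / 4.08) / 0.01777
  = ln(1.319) / 0.01777 = 0.2769 / 0.01777 = 15.58 h

16 h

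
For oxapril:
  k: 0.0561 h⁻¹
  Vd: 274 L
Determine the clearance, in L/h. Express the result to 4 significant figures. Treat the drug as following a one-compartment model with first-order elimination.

CL = k × Vd = 0.0561 × 274 = 15.37 L/h

15.37 L/h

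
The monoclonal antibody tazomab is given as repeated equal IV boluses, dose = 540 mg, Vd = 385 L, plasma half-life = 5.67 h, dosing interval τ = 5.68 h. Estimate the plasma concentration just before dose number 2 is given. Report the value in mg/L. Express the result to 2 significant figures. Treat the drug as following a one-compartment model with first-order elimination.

C₀ per dose = Dose / Vd = 540 / 385 = 1.403 mg/L
k = ln2 / t½ = 0.693147 / 5.67 = 0.1222 h⁻¹
Fraction remaining after one interval: r = e^(−kτ) = e^(−0.1222 × 5.68) = 0.4995
Before dose 2, 1 dose has been given (aged 1τ).
C_trough = C₀ × r = 1.403 × 0.4995 = 0.7008 mg/L

0.70 mg/L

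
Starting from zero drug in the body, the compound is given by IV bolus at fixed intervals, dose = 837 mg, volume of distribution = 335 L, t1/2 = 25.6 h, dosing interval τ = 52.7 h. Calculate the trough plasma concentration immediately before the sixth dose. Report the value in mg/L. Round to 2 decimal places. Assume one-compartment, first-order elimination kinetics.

0.79 mg/L

C₀ per dose = Dose / Vd = 837 / 335 = 2.499 mg/L
k = ln2 / t½ = 0.693147 / 25.6 = 0.02708 h⁻¹
Fraction remaining after one interval: r = e^(−kτ) = e^(−0.02708 × 52.7) = 0.2400
Before dose 6, 5 doses have been given (aged 1τ, 2τ, 3τ, 4τ, 5τ).
C_trough = C₀ × (r + r² + … + r^5) = C₀ × r(1−r^5)/(1−r)
        = 2.499 × 0.2400 × (1 − 0.0007963) / (1 − 0.2400) = 0.7885 mg/L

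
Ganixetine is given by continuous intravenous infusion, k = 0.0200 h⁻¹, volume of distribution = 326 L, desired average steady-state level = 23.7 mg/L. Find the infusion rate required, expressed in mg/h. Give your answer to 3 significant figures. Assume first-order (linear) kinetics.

155 mg/h

CL = k × Vd = 0.02000 × 326 = 6.520 L/h
At steady state, infusion rate R₀ = Css × CL = 23.7 × 6.520 = 154.5 mg/h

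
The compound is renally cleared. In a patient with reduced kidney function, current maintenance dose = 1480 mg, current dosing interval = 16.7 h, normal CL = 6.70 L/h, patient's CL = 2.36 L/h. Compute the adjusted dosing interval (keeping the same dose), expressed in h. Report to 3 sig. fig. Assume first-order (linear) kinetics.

47.4 h

To keep the same average steady-state level, dosing rate must scale with clearance.
CL ratio = 2.36 / 6.70 = 0.3522
New interval (same dose) = 16.7 / 0.3522 = 47.42 h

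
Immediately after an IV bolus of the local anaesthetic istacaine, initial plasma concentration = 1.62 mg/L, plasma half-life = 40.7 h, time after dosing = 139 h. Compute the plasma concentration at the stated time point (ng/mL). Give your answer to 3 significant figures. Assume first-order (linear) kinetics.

k = ln2 / t½ = 0.693147 / 40.7 = 0.01703 h⁻¹
C = C₀ · e^(−k·t) = 1.620 × e^(−0.01703 × 139)
  = 1.620 × 0.09375 = 0.1519 mg/L
Convert: 0.1519 mg/L × 1000 = 151.9 ng/mL

152 ng/mL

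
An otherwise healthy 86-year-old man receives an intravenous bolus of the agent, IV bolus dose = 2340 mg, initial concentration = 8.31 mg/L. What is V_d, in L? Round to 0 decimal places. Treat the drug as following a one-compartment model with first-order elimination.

282 L

Vd = Dose / C₀ = 2340 / 8.31 = 281.6 L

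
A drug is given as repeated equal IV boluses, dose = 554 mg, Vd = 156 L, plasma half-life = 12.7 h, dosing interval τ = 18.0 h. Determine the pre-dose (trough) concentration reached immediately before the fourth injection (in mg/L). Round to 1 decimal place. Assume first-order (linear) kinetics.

2.0 mg/L

C₀ per dose = Dose / Vd = 554 / 156 = 3.551 mg/L
k = ln2 / t½ = 0.693147 / 12.7 = 0.05458 h⁻¹
Fraction remaining after one interval: r = e^(−kτ) = e^(−0.05458 × 18.0) = 0.3744
Before dose 4, 3 doses have been given (aged 1τ, 2τ, 3τ).
C_trough = C₀ × (r + r² + … + r^3) = C₀ × r(1−r^3)/(1−r)
        = 3.551 × 0.3744 × (1 − 0.05248) / (1 − 0.3744) = 2.014 mg/L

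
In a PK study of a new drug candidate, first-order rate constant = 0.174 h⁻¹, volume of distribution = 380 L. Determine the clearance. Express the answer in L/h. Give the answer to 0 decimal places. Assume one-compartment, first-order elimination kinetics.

CL = k × Vd = 0.174 × 380 = 66.12 L/h

66 L/h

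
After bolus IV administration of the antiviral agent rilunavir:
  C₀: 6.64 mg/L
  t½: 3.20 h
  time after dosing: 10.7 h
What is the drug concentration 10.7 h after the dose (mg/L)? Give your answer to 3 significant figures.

0.654 mg/L

k = ln2 / t½ = 0.693147 / 3.20 = 0.2166 h⁻¹
C = C₀ · e^(−k·t) = 6.640 × e^(−0.2166 × 10.7)
  = 6.640 × 0.09851 = 0.6541 mg/L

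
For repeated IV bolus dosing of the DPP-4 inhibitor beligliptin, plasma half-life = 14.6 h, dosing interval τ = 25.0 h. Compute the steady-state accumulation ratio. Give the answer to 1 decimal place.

k = ln2 / t½ = 0.693147 / 14.6 = 0.04748 h⁻¹
e^(−kτ) = e^(−0.04748 × 25.0) = 0.3051
Accumulation ratio R = 1 / (1 − e^(−kτ)) = 1 / (1 − 0.3051) = 1.439

1.4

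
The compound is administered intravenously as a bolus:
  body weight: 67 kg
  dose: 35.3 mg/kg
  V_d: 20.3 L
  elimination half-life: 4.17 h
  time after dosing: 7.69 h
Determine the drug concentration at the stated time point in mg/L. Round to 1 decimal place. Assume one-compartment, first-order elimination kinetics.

32.5 mg/L

Total dose = 35.3 × 67 = 2365 mg
C₀ = Dose / Vd = 2365 / 20.3 = 116.5 mg/L
k = ln2 / t½ = 0.693147 / 4.17 = 0.1662 h⁻¹
C = C₀ · e^(−k·t) = 116.5 × e^(−0.1662 × 7.69)
  = 116.5 × 0.2786 = 32.46 mg/L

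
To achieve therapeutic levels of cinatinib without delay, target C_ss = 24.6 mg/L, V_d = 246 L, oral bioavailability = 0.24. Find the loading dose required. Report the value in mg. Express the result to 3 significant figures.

LD = Css × Vd / F = 24.6 × 246 / 0.24 = 25220 mg

25200 mg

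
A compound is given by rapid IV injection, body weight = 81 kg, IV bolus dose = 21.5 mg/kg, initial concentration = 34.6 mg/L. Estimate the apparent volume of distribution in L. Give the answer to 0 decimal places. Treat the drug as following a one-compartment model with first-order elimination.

50 L

Dose = 21.5 × 81 = 1742 mg
Vd = Dose / C₀ = 1742 / 34.6 = 50.35 L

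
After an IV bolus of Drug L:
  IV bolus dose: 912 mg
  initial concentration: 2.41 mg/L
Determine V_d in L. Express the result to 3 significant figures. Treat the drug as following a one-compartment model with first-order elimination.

378 L

Vd = Dose / C₀ = 912.0 / 2.41 = 378.4 L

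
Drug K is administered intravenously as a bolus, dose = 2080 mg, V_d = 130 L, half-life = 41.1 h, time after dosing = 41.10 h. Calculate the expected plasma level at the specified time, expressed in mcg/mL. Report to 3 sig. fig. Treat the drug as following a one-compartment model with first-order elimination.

8.00 mcg/mL

C₀ = Dose / Vd = 2080 / 130 = 16.00 mg/L
k = ln2 / t½ = 0.693147 / 41.1 = 0.01686 h⁻¹
t / t½ = 41.10 / 41.1 = 1 half-lives
C = C₀ × (1/2)^1 = 16.00 × 0.5000 = 8.000 mg/L
(8.000 mg/L = 8.000 mcg/mL)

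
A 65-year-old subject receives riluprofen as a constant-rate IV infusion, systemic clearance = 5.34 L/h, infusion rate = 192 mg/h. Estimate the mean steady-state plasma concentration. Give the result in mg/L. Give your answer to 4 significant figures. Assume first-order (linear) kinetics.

35.96 mg/L

At steady state Css = R₀ / CL = 192 / 5.340 = 35.96 mg/L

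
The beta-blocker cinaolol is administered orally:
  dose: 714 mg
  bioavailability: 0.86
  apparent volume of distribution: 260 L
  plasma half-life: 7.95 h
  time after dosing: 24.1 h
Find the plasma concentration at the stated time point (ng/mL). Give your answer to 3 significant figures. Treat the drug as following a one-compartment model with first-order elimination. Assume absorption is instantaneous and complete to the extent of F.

289 ng/mL

Amount reaching circulation = F × Dose = 0.86 × 714.0 = 614.0 mg
C₀ = F·Dose / Vd = 614.0 / 260 = 2.362 mg/L
k = ln2 / t½ = 0.693147 / 7.95 = 0.08719 h⁻¹
C = C₀ · e^(−k·t) = 2.362 × e^(−0.08719 × 24.1)
  = 2.362 × 0.1223 = 0.2889 mg/L
Convert: 0.2889 mg/L × 1000 = 288.9 ng/mL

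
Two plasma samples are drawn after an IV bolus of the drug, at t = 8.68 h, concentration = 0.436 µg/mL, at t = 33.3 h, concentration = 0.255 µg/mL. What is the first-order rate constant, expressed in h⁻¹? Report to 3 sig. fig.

k = ln(C₁/C₂) / (t₂ − t₁) = ln(0.436/0.255) / (33.3 − 8.68)
  = 0.5364 / 24.62 = 0.02179 h⁻¹

0.0218 h⁻¹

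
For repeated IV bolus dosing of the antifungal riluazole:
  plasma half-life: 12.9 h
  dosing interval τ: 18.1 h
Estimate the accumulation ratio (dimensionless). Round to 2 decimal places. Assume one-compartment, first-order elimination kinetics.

k = ln2 / t½ = 0.693147 / 12.9 = 0.05373 h⁻¹
e^(−kτ) = e^(−0.05373 × 18.1) = 0.3781
Accumulation ratio R = 1 / (1 − e^(−kτ)) = 1 / (1 − 0.3781) = 1.608

1.61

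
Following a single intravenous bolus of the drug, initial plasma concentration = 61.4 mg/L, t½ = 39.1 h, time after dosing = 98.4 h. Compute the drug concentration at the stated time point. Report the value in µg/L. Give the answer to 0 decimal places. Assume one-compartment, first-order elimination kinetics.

k = ln2 / t½ = 0.693147 / 39.1 = 0.01773 h⁻¹
C = C₀ · e^(−k·t) = 61.40 × e^(−0.01773 × 98.4)
  = 61.40 × 0.1747 = 10.73 mg/L
Convert: 10.73 mg/L × 1000 = 10730 µg/L

10730 µg/L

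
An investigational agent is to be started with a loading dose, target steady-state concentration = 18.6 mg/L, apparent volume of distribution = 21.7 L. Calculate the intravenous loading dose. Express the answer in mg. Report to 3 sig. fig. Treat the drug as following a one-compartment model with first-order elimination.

LD = Css × Vd = 18.6 × 21.7 = 403.6 mg

404 mg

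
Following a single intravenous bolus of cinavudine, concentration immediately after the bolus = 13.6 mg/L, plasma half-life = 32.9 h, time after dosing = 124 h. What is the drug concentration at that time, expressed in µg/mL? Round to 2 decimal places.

k = ln2 / t½ = 0.693147 / 32.9 = 0.02107 h⁻¹
C = C₀ · e^(−k·t) = 13.60 × e^(−0.02107 × 124)
  = 13.60 × 0.07334 = 0.9974 mg/L
(0.9974 mg/L = 0.9974 µg/mL)

1.00 µg/mL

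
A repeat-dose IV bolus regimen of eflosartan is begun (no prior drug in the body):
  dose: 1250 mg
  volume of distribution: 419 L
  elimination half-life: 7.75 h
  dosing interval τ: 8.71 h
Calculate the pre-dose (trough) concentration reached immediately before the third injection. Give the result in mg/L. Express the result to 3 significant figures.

2.00 mg/L

C₀ per dose = Dose / Vd = 1250 / 419 = 2.983 mg/L
k = ln2 / t½ = 0.693147 / 7.75 = 0.08944 h⁻¹
Fraction remaining after one interval: r = e^(−kτ) = e^(−0.08944 × 8.71) = 0.4589
Before dose 3, 2 doses have been given (aged 1τ, 2τ).
C_trough = C₀ × (r + r²) = 2.983 × (0.4589 + 0.2106) = 1.997 mg/L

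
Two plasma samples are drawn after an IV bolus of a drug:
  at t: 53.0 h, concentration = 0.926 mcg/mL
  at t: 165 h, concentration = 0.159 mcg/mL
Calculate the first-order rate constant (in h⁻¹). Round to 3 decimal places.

k = ln(C₁/C₂) / (t₂ − t₁) = ln(0.926/0.159) / (165 − 53.0)
  = 1.762 / 112.0 = 0.01573 h⁻¹

0.016 h⁻¹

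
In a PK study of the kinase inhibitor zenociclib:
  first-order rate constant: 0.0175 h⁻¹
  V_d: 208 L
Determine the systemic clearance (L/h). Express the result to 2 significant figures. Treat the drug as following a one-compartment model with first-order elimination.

3.6 L/h

CL = k × Vd = 0.0175 × 208 = 3.640 L/h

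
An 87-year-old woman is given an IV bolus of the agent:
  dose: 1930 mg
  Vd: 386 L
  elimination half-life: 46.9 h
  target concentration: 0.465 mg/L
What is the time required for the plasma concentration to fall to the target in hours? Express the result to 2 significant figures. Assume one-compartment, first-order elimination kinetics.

160 h

C₀ = Dose / Vd = 1930 / 386 = 5.000 mg/L
k = ln2 / t½ = 0.693147 / 46.9 = 0.01478 h⁻¹
t = ln(C₀ / C) / k = ln(5.000 / 0.465) / 0.01478
  = ln(10.75) / 0.01478 = 2.375 / 0.01478 = 160.7 h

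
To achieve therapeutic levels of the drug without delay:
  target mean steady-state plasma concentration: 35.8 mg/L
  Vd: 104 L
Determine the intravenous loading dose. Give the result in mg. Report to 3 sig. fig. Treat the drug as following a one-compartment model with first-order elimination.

LD = Css × Vd = 35.8 × 104 = 3723 mg

3720 mg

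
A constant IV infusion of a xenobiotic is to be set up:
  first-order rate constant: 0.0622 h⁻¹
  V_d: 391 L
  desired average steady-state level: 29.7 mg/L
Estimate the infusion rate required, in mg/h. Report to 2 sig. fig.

720 mg/h

CL = k × Vd = 0.06220 × 391 = 24.32 L/h
At steady state, infusion rate R₀ = Css × CL = 29.7 × 24.32 = 722.3 mg/h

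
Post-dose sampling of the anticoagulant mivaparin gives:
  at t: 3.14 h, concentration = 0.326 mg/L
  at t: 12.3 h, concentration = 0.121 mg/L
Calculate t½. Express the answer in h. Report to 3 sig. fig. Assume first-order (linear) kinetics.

k = ln(C₁/C₂) / (t₂ − t₁) = ln(0.326/0.121) / (12.3 − 3.14)
  = 0.9911 / 9.160 = 0.1082 h⁻¹
t½ = ln2 / k = 0.693147 / 0.1082 = 6.406 h

6.41 h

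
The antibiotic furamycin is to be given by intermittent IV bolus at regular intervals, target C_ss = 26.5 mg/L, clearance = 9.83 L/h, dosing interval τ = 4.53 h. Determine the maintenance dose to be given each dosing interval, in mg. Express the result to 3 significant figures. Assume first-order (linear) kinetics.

At steady state, Dose/τ = Css × CL.
Dose = Css × CL × τ = 26.5 × 9.830 × 4.53 = 1180 mg

1180 mg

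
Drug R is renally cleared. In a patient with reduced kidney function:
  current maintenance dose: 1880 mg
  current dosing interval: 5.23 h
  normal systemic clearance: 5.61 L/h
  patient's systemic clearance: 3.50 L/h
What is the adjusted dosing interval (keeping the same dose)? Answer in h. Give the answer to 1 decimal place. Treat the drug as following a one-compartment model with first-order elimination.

To keep the same average steady-state level, dosing rate must scale with clearance.
CL ratio = 3.50 / 5.61 = 0.6239
New interval (same dose) = 5.23 / 0.6239 = 8.383 h

8.4 h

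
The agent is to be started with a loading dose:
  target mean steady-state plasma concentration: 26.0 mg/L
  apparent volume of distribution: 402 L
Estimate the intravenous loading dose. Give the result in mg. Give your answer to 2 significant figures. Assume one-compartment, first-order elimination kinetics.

10000 mg

LD = Css × Vd = 26.0 × 402 = 10450 mg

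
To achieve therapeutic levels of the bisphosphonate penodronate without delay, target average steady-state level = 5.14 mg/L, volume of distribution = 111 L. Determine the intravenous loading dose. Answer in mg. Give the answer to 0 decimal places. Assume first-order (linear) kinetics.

571 mg

LD = Css × Vd = 5.14 × 111 = 570.5 mg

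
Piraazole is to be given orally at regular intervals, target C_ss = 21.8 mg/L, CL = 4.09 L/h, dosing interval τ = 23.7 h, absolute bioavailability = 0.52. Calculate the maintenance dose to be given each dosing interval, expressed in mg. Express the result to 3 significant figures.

At steady state, F × (Dose/τ) = Css × CL.
Dose = Css × CL × τ / F = 21.8 × 4.090 × 23.7 / 0.52 = 4064 mg

4060 mg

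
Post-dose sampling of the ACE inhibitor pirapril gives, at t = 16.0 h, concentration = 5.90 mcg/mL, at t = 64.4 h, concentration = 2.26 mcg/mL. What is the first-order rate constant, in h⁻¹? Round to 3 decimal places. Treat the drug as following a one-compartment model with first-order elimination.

0.020 h⁻¹

k = ln(C₁/C₂) / (t₂ − t₁) = ln(5.90/2.26) / (64.4 − 16.0)
  = 0.9596 / 48.40 = 0.01983 h⁻¹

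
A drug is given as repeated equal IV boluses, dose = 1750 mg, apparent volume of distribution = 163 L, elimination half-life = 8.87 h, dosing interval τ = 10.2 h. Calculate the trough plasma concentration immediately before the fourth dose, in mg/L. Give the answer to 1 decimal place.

8.0 mg/L

C₀ per dose = Dose / Vd = 1750 / 163 = 10.74 mg/L
k = ln2 / t½ = 0.693147 / 8.87 = 0.07815 h⁻¹
Fraction remaining after one interval: r = e^(−kτ) = e^(−0.07815 × 10.2) = 0.4506
Before dose 4, 3 doses have been given (aged 1τ, 2τ, 3τ).
C_trough = C₀ × (r + r² + … + r^3) = C₀ × r(1−r^3)/(1−r)
        = 10.74 × 0.4506 × (1 − 0.09149) / (1 − 0.4506) = 8.003 mg/L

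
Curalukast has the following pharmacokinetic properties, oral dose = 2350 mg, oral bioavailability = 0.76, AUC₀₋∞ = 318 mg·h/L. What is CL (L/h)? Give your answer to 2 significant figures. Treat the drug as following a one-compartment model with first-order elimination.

5.6 L/h

CL = F·Dose / AUC = 0.76 × 2350 / 318 = 5.616 L/h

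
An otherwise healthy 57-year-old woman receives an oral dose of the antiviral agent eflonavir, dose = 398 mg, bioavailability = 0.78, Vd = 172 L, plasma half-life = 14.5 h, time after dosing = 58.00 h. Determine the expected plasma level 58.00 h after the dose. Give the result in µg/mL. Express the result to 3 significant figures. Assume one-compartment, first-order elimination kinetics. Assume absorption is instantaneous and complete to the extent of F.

Amount reaching circulation = F × Dose = 0.78 × 398.0 = 310.4 mg
C₀ = F·Dose / Vd = 310.4 / 172 = 1.805 mg/L
k = ln2 / t½ = 0.693147 / 14.5 = 0.04780 h⁻¹
t / t½ = 58.00 / 14.5 = 4 half-lives
C = C₀ × (1/2)^4 = 1.805 × 0.06250 = 0.1128 mg/L
(0.1128 mg/L = 0.1128 µg/mL)

0.113 µg/mL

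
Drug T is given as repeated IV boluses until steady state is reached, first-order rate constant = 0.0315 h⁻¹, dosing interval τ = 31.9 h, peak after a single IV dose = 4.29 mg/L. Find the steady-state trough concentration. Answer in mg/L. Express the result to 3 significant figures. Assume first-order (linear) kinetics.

e^(−kτ) = e^(−0.03150 × 31.9) = 0.3661
Accumulation ratio R = 1 / (1 − e^(−kτ)) = 1 / (1 − 0.3661) = 1.578
Steady-state trough = C₀ × R × e^(−kτ) = 4.29 × 1.578 × 0.3661 = 2.478 mg/L

2.48 mg/L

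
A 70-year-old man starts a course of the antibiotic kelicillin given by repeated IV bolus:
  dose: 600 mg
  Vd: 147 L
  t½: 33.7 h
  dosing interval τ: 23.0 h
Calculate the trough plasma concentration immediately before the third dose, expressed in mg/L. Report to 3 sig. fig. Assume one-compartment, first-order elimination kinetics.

4.13 mg/L

C₀ per dose = Dose / Vd = 600 / 147 = 4.082 mg/L
k = ln2 / t½ = 0.693147 / 33.7 = 0.02057 h⁻¹
Fraction remaining after one interval: r = e^(−kτ) = e^(−0.02057 × 23.0) = 0.6231
Before dose 3, 2 doses have been given (aged 1τ, 2τ).
C_trough = C₀ × (r + r²) = 4.082 × (0.6231 + 0.3883) = 4.129 mg/L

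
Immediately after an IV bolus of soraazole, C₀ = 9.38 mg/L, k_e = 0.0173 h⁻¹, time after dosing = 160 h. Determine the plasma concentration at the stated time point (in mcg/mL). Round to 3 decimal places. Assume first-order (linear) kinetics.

C = C₀ · e^(−k·t) = 9.380 × e^(−0.01730 × 160)
  = 9.380 × 0.06279 = 0.5890 mg/L
(0.5890 mg/L = 0.5890 mcg/mL)

0.589 mcg/mL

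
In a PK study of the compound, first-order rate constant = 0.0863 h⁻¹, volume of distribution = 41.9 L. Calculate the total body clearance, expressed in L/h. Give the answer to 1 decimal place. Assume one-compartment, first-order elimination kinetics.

CL = k × Vd = 0.0863 × 41.9 = 3.616 L/h

3.6 L/h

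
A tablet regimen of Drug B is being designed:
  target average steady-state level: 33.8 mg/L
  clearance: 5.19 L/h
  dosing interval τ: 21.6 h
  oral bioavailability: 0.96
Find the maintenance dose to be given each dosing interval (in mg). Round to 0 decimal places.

3947 mg

At steady state, F × (Dose/τ) = Css × CL.
Dose = Css × CL × τ / F = 33.8 × 5.190 × 21.6 / 0.96 = 3947 mg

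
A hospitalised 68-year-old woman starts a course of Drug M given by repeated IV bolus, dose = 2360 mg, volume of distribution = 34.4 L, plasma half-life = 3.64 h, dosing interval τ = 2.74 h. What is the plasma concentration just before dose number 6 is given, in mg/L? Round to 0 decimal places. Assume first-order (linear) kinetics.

C₀ per dose = Dose / Vd = 2360 / 34.4 = 68.60 mg/L
k = ln2 / t½ = 0.693147 / 3.64 = 0.1904 h⁻¹
Fraction remaining after one interval: r = e^(−kτ) = e^(−0.1904 × 2.74) = 0.5935
Before dose 6, 5 doses have been given (aged 1τ, 2τ, 3τ, 4τ, 5τ).
C_trough = C₀ × (r + r² + … + r^5) = C₀ × r(1−r^5)/(1−r)
        = 68.60 × 0.5935 × (1 − 0.07364) / (1 − 0.5935) = 92.78 mg/L

93 mg/L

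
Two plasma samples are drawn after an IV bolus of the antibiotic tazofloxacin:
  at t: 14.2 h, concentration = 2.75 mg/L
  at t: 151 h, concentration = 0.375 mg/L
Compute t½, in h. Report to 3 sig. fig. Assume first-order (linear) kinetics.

k = ln(C₁/C₂) / (t₂ − t₁) = ln(2.75/0.375) / (151 − 14.2)
  = 1.992 / 136.8 = 0.01456 h⁻¹
t½ = ln2 / k = 0.693147 / 0.01456 = 47.61 h

47.6 h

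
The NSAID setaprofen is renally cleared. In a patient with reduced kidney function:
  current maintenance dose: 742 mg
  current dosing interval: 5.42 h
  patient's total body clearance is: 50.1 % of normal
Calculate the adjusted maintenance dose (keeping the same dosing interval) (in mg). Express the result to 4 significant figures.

To keep the same average steady-state level, dosing rate must scale with clearance.
CL ratio = 50.1 / 100 = 0.5010
New dose (same interval) = 742 × 0.5010 = 371.7 mg

371.7 mg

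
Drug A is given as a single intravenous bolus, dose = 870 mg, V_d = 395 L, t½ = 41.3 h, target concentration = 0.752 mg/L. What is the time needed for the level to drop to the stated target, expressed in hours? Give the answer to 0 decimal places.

C₀ = Dose / Vd = 870.0 / 395 = 2.203 mg/L
k = ln2 / t½ = 0.693147 / 41.3 = 0.01678 h⁻¹
t = ln(C₀ / C) / k = ln(2.203 / 0.752) / 0.01678
  = ln(2.930) / 0.01678 = 1.075 / 0.01678 = 64.06 h

64 h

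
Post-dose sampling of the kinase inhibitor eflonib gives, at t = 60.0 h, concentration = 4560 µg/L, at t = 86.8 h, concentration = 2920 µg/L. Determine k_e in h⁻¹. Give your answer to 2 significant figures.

k = ln(C₁/C₂) / (t₂ − t₁) = ln(4560/2920) / (86.8 − 60.0)
  = 0.4457 / 26.80 = 0.01663 h⁻¹

0.017 h⁻¹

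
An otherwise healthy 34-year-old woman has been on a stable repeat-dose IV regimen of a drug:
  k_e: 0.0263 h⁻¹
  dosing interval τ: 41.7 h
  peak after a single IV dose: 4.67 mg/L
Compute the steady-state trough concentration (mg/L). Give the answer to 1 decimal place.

2.3 mg/L

e^(−kτ) = e^(−0.02630 × 41.7) = 0.3340
Accumulation ratio R = 1 / (1 − e^(−kτ)) = 1 / (1 − 0.3340) = 1.502
Steady-state trough = C₀ × R × e^(−kτ) = 4.67 × 1.502 × 0.3340 = 2.343 mg/L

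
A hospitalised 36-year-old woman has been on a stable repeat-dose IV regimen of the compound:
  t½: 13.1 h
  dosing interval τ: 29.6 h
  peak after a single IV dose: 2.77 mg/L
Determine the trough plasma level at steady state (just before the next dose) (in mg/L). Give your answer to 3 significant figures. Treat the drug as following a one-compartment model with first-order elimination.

k = ln2 / t½ = 0.693147 / 13.1 = 0.05291 h⁻¹
e^(−kτ) = e^(−0.05291 × 29.6) = 0.2089
Accumulation ratio R = 1 / (1 − e^(−kτ)) = 1 / (1 − 0.2089) = 1.264
Steady-state trough = C₀ × R × e^(−kτ) = 2.77 × 1.264 × 0.2089 = 0.7314 mg/L

0.731 mg/L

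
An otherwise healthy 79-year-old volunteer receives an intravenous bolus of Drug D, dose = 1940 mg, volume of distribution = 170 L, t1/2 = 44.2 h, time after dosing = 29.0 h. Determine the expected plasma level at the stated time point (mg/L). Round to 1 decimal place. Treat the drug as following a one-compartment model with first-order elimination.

C₀ = Dose / Vd = 1940 / 170 = 11.41 mg/L
k = ln2 / t½ = 0.693147 / 44.2 = 0.01568 h⁻¹
C = C₀ · e^(−k·t) = 11.41 × e^(−0.01568 × 29.0)
  = 11.41 × 0.6346 = 7.241 mg/L

7.2 mg/L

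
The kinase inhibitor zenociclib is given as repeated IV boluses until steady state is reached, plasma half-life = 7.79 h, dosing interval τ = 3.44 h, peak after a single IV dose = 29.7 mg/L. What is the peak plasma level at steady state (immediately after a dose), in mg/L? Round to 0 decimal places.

k = ln2 / t½ = 0.693147 / 7.79 = 0.08898 h⁻¹
e^(−kτ) = e^(−0.08898 × 3.44) = 0.7363
Accumulation ratio R = 1 / (1 − e^(−kτ)) = 1 / (1 − 0.7363) = 3.792
Steady-state peak = C₀ × R = 29.7 × 3.792 = 112.6 mg/L

113 mg/L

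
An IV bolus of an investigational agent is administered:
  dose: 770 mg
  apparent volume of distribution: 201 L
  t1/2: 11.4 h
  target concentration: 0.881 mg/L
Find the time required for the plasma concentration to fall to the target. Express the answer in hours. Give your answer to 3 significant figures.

24.2 h

C₀ = Dose / Vd = 770.0 / 201 = 3.831 mg/L
k = ln2 / t½ = 0.693147 / 11.4 = 0.06080 h⁻¹
t = ln(C₀ / C) / k = ln(3.831 / 0.881) / 0.06080
  = ln(4.348) / 0.06080 = 1.470 / 0.06080 = 24.18 h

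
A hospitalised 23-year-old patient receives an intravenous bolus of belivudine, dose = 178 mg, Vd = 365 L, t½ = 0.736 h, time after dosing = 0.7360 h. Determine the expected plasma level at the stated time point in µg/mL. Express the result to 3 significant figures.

0.244 µg/mL

C₀ = Dose / Vd = 178.0 / 365 = 0.4877 mg/L
k = ln2 / t½ = 0.693147 / 0.736 = 0.9418 h⁻¹
t / t½ = 0.7360 / 0.736 = 1 half-lives
C = C₀ × (1/2)^1 = 0.4877 × 0.5000 = 0.2439 mg/L
(0.2439 mg/L = 0.2439 µg/mL)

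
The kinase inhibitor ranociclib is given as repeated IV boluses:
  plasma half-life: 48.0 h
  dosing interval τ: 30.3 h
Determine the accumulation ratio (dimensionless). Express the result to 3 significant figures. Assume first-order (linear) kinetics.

2.82

k = ln2 / t½ = 0.693147 / 48.0 = 0.01444 h⁻¹
e^(−kτ) = e^(−0.01444 × 30.3) = 0.6456
Accumulation ratio R = 1 / (1 − e^(−kτ)) = 1 / (1 − 0.6456) = 2.822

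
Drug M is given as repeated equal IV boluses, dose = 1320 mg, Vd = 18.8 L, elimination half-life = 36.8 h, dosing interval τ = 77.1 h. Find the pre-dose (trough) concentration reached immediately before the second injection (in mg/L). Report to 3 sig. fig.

C₀ per dose = Dose / Vd = 1320 / 18.8 = 70.21 mg/L
k = ln2 / t½ = 0.693147 / 36.8 = 0.01884 h⁻¹
Fraction remaining after one interval: r = e^(−kτ) = e^(−0.01884 × 77.1) = 0.2340
Before dose 2, 1 dose has been given (aged 1τ).
C_trough = C₀ × r = 70.21 × 0.2340 = 16.43 mg/L

16.4 mg/L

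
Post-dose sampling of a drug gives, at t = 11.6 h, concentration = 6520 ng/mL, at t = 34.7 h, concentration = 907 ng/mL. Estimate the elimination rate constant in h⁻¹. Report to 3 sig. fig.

0.0854 h⁻¹

k = ln(C₁/C₂) / (t₂ − t₁) = ln(6520/907) / (34.7 − 11.6)
  = 1.972 / 23.10 = 0.08537 h⁻¹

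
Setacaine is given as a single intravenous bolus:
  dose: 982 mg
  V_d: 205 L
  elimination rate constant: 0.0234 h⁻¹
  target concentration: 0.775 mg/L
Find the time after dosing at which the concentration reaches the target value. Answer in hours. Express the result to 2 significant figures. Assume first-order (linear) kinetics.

78 h

C₀ = Dose / Vd = 982.0 / 205 = 4.790 mg/L
t = ln(C₀ / C) / k = ln(4.790 / 0.775) / 0.02340
  = ln(6.181) / 0.02340 = 1.821 / 0.02340 = 77.82 h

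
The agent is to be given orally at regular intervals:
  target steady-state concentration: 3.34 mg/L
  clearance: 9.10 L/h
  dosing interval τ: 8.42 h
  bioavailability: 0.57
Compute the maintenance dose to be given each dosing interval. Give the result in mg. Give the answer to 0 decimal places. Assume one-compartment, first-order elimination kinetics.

At steady state, F × (Dose/τ) = Css × CL.
Dose = Css × CL × τ / F = 3.34 × 9.100 × 8.42 / 0.57 = 449.0 mg

449 mg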